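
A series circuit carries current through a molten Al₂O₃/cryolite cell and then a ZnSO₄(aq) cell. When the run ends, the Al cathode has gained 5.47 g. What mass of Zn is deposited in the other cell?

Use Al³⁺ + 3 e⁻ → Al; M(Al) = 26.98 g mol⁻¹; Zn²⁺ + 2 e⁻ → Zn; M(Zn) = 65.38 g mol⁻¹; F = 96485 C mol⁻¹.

n(Al) = 5.47 / 26.98 = 0.2027 mol.
Since Al³⁺ + 3 e⁻ → Al, n(e⁻) passed = 3 × 0.2027 = 0.6082 mol.
Cells in series carry the same charge, so the same 0.6082 mol of electrons passes through cell 2.
Zn²⁺ + 2 e⁻ → Zn, so n(Zn) = 0.6082 / 2 = 0.3041 mol.
m(Zn) = 0.3041 × 65.38 = 19.9 g.

19.9 g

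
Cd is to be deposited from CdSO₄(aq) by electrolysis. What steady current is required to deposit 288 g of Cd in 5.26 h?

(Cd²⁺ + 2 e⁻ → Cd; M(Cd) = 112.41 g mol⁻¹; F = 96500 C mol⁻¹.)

n(Cd) = 288 / 112.41 = 2.562 mol.
n(e⁻) = 2 × 2.562 = 5.124 mol.
Q = n(e⁻)·F = 5.124 × 96500 = 494500 C.
I = Q/t = 494500 / 18936 s = 26.1 A.

26.1 A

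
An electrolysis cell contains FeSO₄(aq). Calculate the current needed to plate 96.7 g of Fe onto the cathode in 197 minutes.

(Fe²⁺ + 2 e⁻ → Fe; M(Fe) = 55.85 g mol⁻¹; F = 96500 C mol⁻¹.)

28.3 A

n(Fe) = 96.7 / 55.85 = 1.731 mol.
n(e⁻) = 2 × 1.731 = 3.463 mol.
Q = n(e⁻)·F = 3.463 × 96500 = 334200 C.
I = Q/t = 334200 / 11820 s = 28.3 A.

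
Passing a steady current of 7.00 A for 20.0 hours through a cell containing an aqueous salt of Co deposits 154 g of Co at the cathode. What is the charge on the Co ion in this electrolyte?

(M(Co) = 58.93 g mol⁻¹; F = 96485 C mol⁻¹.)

Q = I·t = 7.000 A × 72000 s = 504000 C, so n(e⁻) = 504000/96485 = 5.224 mol.
n(Co) deposited = 154 / 58.93 = 2.613 mol.
Electrons per atom = n(e⁻)/n(Co) = 5.224 / 2.613 = 2.00 ≈ 2, so the ion is Co²⁺.

+2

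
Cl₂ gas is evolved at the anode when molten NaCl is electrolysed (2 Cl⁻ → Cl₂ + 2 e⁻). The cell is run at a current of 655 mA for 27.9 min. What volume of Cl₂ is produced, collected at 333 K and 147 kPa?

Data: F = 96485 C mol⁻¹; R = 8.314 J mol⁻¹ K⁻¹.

0.107 L

Q = I·t = 0.6550 A × 1674.0 s = 1096 C.
n(e⁻) = Q/F = 1096 / 96485 = 0.01136 mol.
2 electrons are transferred per Cl₂ molecule, so n(Cl₂) = 0.01136 / 2 = 0.005682 mol.
V = nRT/P = (0.005682 × 8.314 × 333) / (147 × 10³ Pa) = 1.07 × 10⁻⁴ m³ = 0.107 L.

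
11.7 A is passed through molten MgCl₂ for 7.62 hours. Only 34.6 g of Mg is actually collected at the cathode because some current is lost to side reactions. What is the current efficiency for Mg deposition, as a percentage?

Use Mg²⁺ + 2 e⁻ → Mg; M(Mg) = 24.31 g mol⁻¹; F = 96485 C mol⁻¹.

Q = I·t = 11.70 × 27432 = 321000 C; n(e⁻) = 321000/96485 = 3.326 mol.
Theoretical n(Mg) = n(e⁻)/2 = 1.663 mol, i.e. m_theo = 1.663 × 24.31 = 40.43 g.
Efficiency = m_actual / m_theo = 34.6 / 40.43 = 85.6 %.

85.6 %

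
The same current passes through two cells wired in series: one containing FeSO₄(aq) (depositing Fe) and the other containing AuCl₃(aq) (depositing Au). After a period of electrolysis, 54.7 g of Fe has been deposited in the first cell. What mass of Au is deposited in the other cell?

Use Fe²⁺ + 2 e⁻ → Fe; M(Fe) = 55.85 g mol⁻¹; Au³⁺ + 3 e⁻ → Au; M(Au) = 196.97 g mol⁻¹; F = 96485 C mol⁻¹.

n(Fe) = 54.7 / 55.85 = 0.9794 mol.
Since Fe²⁺ + 2 e⁻ → Fe, n(e⁻) passed = 2 × 0.9794 = 1.959 mol.
Cells in series carry the same charge, so the same 1.959 mol of electrons passes through cell 2.
Au³⁺ + 3 e⁻ → Au, so n(Au) = 1.959 / 3 = 0.6529 mol.
m(Au) = 0.6529 × 196.97 = 129 g.

129 g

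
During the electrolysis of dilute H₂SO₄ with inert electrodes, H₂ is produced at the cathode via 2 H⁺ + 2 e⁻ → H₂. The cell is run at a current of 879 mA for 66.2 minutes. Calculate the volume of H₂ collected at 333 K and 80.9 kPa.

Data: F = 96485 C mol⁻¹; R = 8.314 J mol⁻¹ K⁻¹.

Q = I·t = 0.8790 A × 3972.0 s = 3491 C.
n(e⁻) = Q/F = 3491 / 96485 = 0.03619 mol.
2 electrons are transferred per H₂ molecule, so n(H₂) = 0.03619 / 2 = 0.01809 mol.
V = nRT/P = (0.01809 × 8.314 × 333) / (80.9 × 10³ Pa) = 6.19 × 10⁻⁴ m³ = 0.619 L.

0.619 L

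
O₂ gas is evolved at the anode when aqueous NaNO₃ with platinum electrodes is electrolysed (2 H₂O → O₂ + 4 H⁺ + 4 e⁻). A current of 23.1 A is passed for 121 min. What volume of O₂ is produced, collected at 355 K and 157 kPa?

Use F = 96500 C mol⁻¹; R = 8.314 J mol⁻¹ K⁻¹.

8.17 L

Q = I·t = 23.10 A × 7260.0 s = 167700 C.
n(e⁻) = Q/F = 167700 / 96500 = 1.738 mol.
4 electrons are transferred per O₂ molecule, so n(O₂) = 1.738 / 4 = 0.4345 mol.
V = nRT/P = (0.4345 × 8.314 × 355) / (157 × 10³ Pa) = 0.00817 m³ = 8.17 L.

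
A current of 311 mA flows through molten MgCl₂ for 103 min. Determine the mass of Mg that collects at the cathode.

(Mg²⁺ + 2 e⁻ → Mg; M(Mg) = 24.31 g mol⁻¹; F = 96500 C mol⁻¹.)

Q = I·t = 0.3110 A × 6180.0 s = 1922 C.
n(e⁻) = Q/F = 1922 / 96500 = 0.01992 mol.
Mg²⁺ + 2 e⁻ → Mg, so n(Mg) = n(e⁻)/2 = 0.009958 mol.
m = n·M = 0.009958 × 24.31 = 0.242 g.

0.242 g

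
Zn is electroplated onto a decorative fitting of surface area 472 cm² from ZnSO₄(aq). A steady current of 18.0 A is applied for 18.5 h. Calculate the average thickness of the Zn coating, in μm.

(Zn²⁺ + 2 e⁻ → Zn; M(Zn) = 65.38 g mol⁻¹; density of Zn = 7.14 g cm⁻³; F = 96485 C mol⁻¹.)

1210 μm

Q = I·t = 18.00 × 66600 = 1199000 C; n(e⁻) = 12.42 mol.
n(Zn) = n(e⁻)/2 = 6.212 mol, so m = 6.212 × 65.38 = 406.2 g.
Volume = m/ρ = 406.2 / 7.14 = 56.89 cm³.
Thickness = V/A = 56.89 / 472 = 0.121 cm = 1210 μm.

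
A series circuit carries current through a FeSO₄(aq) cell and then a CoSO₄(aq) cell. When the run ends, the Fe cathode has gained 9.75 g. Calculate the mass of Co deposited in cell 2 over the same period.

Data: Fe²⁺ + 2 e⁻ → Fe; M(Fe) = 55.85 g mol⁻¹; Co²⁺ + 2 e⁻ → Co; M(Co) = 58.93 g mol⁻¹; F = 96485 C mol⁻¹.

n(Fe) = 9.75 / 55.85 = 0.1746 mol.
Since Fe²⁺ + 2 e⁻ → Fe, n(e⁻) passed = 2 × 0.1746 = 0.3491 mol.
Cells in series carry the same charge, so the same 0.3491 mol of electrons passes through cell 2.
Co²⁺ + 2 e⁻ → Co, so n(Co) = 0.3491 / 2 = 0.1746 mol.
m(Co) = 0.1746 × 58.93 = 10.3 g.

10.3 g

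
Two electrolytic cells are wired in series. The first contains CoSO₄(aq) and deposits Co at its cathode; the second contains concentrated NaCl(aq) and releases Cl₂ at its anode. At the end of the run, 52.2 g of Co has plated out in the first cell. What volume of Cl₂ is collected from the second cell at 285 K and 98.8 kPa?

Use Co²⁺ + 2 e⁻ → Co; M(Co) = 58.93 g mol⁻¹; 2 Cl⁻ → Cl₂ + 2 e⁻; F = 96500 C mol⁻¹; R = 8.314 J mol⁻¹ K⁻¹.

n(Co) = 52.2 / 58.93 = 0.8858 mol, so n(e⁻) = 2 × 0.8858 = 1.772 mol.
The cells are in series, so the same 1.772 mol of electrons passes through the second cell.
2 Cl⁻ → Cl₂ + 2 e⁻ — 2 mol e⁻ per mol Cl₂, so n(Cl₂) = 1.772/2 = 0.8858 mol.
V = nRT/P = (0.8858 × 8.314 × 285) / (98.8 × 10³) = 0.0212 m³ = 21.2 L.

21.2 L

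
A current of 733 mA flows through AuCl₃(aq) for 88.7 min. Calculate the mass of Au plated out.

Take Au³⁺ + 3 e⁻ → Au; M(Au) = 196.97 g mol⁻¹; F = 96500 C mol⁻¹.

2.65 g

Q = I·t = 0.7330 A × 5322.0 s = 3901 C.
n(e⁻) = Q/F = 3901 / 96500 = 0.04043 mol.
Au³⁺ + 3 e⁻ → Au, so n(Au) = n(e⁻)/3 = 0.01348 mol.
m = n·M = 0.01348 × 196.97 = 2.65 g.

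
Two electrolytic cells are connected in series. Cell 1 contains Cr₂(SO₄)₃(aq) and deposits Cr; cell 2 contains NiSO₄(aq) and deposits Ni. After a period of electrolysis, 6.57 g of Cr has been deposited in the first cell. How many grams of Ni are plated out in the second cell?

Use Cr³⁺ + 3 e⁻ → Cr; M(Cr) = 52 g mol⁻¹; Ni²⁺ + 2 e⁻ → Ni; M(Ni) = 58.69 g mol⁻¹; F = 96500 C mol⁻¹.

n(Cr) = 6.57 / 52 = 0.1263 mol.
Since Cr³⁺ + 3 e⁻ → Cr, n(e⁻) passed = 3 × 0.1263 = 0.3790 mol.
Cells in series carry the same charge, so the same 0.3790 mol of electrons passes through cell 2.
Ni²⁺ + 2 e⁻ → Ni, so n(Ni) = 0.3790 / 2 = 0.1895 mol.
m(Ni) = 0.1895 × 58.69 = 11.1 g.

11.1 g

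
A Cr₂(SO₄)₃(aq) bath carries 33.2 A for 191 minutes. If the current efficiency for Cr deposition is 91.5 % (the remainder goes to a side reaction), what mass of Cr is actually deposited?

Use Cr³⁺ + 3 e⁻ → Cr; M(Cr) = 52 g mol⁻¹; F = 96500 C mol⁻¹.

62.5 g

Q = I·t = 33.20 × 11460 = 380500 C.
n(e⁻) = 380500/96500 = 3.943 mol; theoretically n(Cr) = 3.943/3 = 1.314 mol, m_theo = 68.34 g.
At 91.5 % efficiency, m_actual = 0.915 × 68.34 = 62.5 g.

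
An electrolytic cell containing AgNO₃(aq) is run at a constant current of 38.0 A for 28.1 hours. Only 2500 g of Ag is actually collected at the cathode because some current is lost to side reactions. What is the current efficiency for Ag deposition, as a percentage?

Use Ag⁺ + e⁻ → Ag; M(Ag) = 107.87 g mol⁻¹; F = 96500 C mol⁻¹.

58.2 %

Q = I·t = 38.00 × 101160 = 3844000 C; n(e⁻) = 3844000/96500 = 39.84 mol.
Theoretical n(Ag) = n(e⁻)/1 = 39.84 mol, i.e. m_theo = 39.84 × 107.87 = 4297 g.
Efficiency = m_actual / m_theo = 2500 / 4297 = 58.2 %.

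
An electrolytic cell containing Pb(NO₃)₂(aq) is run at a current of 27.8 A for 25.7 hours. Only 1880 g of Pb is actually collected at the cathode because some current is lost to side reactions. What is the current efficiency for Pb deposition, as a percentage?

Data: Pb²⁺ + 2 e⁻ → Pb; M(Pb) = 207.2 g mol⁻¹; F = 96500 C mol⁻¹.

68.1 %

Q = I·t = 27.80 × 92520 = 2572000 C; n(e⁻) = 2572000/96500 = 26.65 mol.
Theoretical n(Pb) = n(e⁻)/2 = 13.33 mol, i.e. m_theo = 13.33 × 207.2 = 2761 g.
Efficiency = m_actual / m_theo = 1880 / 2761 = 68.1 %.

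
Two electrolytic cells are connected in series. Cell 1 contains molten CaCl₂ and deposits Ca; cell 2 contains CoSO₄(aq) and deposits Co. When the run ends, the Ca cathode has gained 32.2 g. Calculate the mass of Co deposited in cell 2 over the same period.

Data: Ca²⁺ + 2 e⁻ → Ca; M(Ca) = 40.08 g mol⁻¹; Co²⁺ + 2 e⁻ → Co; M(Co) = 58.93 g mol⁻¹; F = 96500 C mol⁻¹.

n(Ca) = 32.2 / 40.08 = 0.8034 mol.
Since Ca²⁺ + 2 e⁻ → Ca, n(e⁻) passed = 2 × 0.8034 = 1.607 mol.
Cells in series carry the same charge, so the same 1.607 mol of electrons passes through cell 2.
Co²⁺ + 2 e⁻ → Co, so n(Co) = 1.607 / 2 = 0.8034 mol.
m(Co) = 0.8034 × 58.93 = 47.3 g.

47.3 g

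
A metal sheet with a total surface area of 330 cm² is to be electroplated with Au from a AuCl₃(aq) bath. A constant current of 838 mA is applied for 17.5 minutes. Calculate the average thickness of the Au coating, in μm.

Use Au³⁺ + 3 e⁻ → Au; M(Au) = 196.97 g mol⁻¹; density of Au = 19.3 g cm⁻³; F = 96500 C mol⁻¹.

Q = I·t = 0.8380 × 1050.0 = 879.9 C; n(e⁻) = 0.009118 mol.
n(Au) = n(e⁻)/3 = 0.003039 mol, so m = 0.003039 × 196.97 = 0.5987 g.
Volume = m/ρ = 0.5987 / 19.3 = 0.03102 cm³.
Thickness = V/A = 0.03102 / 330 = 9.40 × 10⁻⁵ cm = 0.940 μm.

0.940 μm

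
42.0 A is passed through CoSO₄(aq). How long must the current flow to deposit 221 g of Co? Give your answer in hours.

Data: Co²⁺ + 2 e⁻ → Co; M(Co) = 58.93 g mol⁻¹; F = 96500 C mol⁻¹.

n(Co) = m/M = 221 / 58.93 = 3.750 mol.
Each Co atom requires 2 electrons, so n(e⁻) = 2 × 3.750 = 7.500 mol.
Q = n(e⁻)·F = 7.500 × 96500 = 723800 C.
t = Q/I = 723800 / 42.00 A = 17230 s = 4.79 h.

4.79 h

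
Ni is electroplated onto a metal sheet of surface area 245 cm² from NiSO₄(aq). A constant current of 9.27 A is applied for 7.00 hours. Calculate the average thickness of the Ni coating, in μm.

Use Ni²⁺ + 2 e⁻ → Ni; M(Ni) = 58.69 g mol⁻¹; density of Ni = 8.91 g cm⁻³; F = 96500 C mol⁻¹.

Q = I·t = 9.270 × 25200 = 233600 C; n(e⁻) = 2.421 mol.
n(Ni) = n(e⁻)/2 = 1.210 mol, so m = 1.210 × 58.69 = 71.04 g.
Volume = m/ρ = 71.04 / 8.91 = 7.973 cm³.
Thickness = V/A = 7.973 / 245 = 0.0325 cm = 325 μm.

325 μm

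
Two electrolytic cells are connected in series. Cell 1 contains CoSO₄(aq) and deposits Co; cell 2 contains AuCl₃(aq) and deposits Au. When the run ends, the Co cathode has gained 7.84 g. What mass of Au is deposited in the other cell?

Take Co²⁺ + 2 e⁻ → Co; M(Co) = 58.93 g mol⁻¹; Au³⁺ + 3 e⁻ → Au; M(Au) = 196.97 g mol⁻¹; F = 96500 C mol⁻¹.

n(Co) = 7.84 / 58.93 = 0.1330 mol.
Since Co²⁺ + 2 e⁻ → Co, n(e⁻) passed = 2 × 0.1330 = 0.2661 mol.
Cells in series carry the same charge, so the same 0.2661 mol of electrons passes through cell 2.
Au³⁺ + 3 e⁻ → Au, so n(Au) = 0.2661 / 3 = 0.08869 mol.
m(Au) = 0.08869 × 196.97 = 17.5 g.

17.5 g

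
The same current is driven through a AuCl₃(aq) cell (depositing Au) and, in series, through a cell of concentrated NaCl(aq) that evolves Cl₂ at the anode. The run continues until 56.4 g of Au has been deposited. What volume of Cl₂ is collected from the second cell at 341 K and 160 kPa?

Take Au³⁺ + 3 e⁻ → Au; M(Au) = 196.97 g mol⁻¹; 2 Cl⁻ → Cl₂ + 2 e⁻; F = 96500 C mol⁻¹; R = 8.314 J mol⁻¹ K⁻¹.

n(Au) = 56.4 / 196.97 = 0.2863 mol, so n(e⁻) = 3 × 0.2863 = 0.8590 mol.
The cells are in series, so the same 0.8590 mol of electrons passes through the second cell.
2 Cl⁻ → Cl₂ + 2 e⁻ — 2 mol e⁻ per mol Cl₂, so n(Cl₂) = 0.8590/2 = 0.4295 mol.
V = nRT/P = (0.4295 × 8.314 × 341) / (160 × 10³) = 0.00761 m³ = 7.61 L.

7.61 L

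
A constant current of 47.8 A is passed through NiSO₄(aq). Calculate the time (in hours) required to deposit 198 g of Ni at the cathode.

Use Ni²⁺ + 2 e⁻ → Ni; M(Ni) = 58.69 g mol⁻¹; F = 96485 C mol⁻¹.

n(Ni) = m/M = 198 / 58.69 = 3.374 mol.
Each Ni atom requires 2 electrons, so n(e⁻) = 2 × 3.374 = 6.747 mol.
Q = n(e⁻)·F = 6.747 × 96485 = 651000 C.
t = Q/I = 651000 / 47.80 A = 13620 s = 3.78 h.

3.78 h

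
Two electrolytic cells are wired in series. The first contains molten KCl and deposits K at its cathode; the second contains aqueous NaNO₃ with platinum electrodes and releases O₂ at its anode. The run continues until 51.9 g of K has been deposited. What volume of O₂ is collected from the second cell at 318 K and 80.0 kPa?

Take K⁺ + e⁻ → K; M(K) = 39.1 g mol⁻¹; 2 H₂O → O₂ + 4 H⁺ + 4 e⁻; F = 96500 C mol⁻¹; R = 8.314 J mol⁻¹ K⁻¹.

11.0 L

n(K) = 51.9 / 39.1 = 1.327 mol, so n(e⁻) = 1 × 1.327 = 1.327 mol.
The cells are in series, so the same 1.327 mol of electrons passes through the second cell.
2 H₂O → O₂ + 4 H⁺ + 4 e⁻ — 4 mol e⁻ per mol O₂, so n(O₂) = 1.327/4 = 0.3318 mol.
V = nRT/P = (0.3318 × 8.314 × 318) / (80.0 × 10³) = 0.0110 m³ = 11.0 L.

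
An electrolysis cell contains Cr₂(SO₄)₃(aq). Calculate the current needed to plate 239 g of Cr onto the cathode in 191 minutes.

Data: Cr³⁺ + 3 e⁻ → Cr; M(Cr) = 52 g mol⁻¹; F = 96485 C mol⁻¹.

116 A

n(Cr) = 239 / 52 = 4.596 mol.
n(e⁻) = 3 × 4.596 = 13.79 mol.
Q = n(e⁻)·F = 13.79 × 96485 = 1330000 C.
I = Q/t = 1330000 / 11460 s = 116 A.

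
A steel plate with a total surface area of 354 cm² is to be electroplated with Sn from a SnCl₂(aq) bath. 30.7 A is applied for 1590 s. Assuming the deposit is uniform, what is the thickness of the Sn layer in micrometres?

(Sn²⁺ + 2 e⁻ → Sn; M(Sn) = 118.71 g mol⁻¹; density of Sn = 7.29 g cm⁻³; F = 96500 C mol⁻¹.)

116 μm

Q = I·t = 30.70 × 1590.0 = 48810 C; n(e⁻) = 0.5058 mol.
n(Sn) = n(e⁻)/2 = 0.2529 mol, so m = 0.2529 × 118.71 = 30.02 g.
Volume = m/ρ = 30.02 / 7.29 = 4.118 cm³.
Thickness = V/A = 4.118 / 354 = 0.0116 cm = 116 μm.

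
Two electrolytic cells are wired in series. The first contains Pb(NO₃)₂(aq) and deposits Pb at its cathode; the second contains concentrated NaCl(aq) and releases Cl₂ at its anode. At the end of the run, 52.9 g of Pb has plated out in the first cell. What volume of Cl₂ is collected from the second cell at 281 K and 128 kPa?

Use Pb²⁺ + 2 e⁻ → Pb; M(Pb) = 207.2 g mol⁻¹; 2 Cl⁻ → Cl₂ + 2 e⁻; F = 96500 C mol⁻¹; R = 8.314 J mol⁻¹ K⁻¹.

n(Pb) = 52.9 / 207.2 = 0.2553 mol, so n(e⁻) = 2 × 0.2553 = 0.5106 mol.
The cells are in series, so the same 0.5106 mol of electrons passes through the second cell.
2 Cl⁻ → Cl₂ + 2 e⁻ — 2 mol e⁻ per mol Cl₂, so n(Cl₂) = 0.5106/2 = 0.2553 mol.
V = nRT/P = (0.2553 × 8.314 × 281) / (128 × 10³) = 0.00466 m³ = 4.66 L.

4.66 L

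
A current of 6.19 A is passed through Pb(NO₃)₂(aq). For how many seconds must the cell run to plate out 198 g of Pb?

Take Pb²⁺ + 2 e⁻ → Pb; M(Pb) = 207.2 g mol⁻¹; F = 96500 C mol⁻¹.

n(Pb) = m/M = 198 / 207.2 = 0.9556 mol.
Each Pb atom requires 2 electrons, so n(e⁻) = 2 × 0.9556 = 1.911 mol.
Q = n(e⁻)·F = 1.911 × 96500 = 184400 C.
t = Q/I = 184400 / 6.190 A = 29790 s.

29800 s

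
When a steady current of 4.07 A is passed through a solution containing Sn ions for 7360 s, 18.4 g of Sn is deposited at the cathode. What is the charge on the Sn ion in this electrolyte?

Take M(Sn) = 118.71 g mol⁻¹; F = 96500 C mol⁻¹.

+2

Q = I·t = 4.070 A × 7360.0 s = 29960 C, so n(e⁻) = 29960/96500 = 0.3104 mol.
n(Sn) deposited = 18.4 / 118.71 = 0.1550 mol.
Electrons per atom = n(e⁻)/n(Sn) = 0.3104 / 0.1550 = 2.00 ≈ 2, so the ion is Sn²⁺.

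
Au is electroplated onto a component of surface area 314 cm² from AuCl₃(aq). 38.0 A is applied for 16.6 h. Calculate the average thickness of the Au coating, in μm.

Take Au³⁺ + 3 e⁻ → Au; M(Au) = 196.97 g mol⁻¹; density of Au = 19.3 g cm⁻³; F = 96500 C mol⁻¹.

2550 μm

Q = I·t = 38.00 × 59760 = 2271000 C; n(e⁻) = 23.53 mol.
n(Au) = n(e⁻)/3 = 7.844 mol, so m = 7.844 × 196.97 = 1545 g.
Volume = m/ρ = 1545 / 19.3 = 80.05 cm³.
Thickness = V/A = 80.05 / 314 = 0.255 cm = 2550 μm.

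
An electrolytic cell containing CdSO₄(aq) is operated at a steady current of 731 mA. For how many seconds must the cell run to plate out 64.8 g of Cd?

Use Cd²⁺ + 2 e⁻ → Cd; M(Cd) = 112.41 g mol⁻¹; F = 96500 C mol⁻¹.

1.52 × 10⁵ s

n(Cd) = m/M = 64.8 / 112.41 = 0.5765 mol.
Each Cd atom requires 2 electrons, so n(e⁻) = 2 × 0.5765 = 1.153 mol.
Q = n(e⁻)·F = 1.153 × 96500 = 111300 C.
t = Q/I = 111300 / 0.7310 A = 152200 s.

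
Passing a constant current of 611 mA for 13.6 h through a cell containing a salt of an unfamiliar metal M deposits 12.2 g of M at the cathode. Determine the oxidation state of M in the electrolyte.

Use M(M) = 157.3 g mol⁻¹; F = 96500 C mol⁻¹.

Q = I·t = 0.6110 A × 48960 s = 29910 C, so n(e⁻) = 29910/96500 = 0.3100 mol.
n(M) deposited = 12.2 / 157.3 = 0.07756 mol.
Electrons per atom = n(e⁻)/n(M) = 0.3100 / 0.07756 = 4.00 ≈ 4, so the ion is M⁴⁺.

+4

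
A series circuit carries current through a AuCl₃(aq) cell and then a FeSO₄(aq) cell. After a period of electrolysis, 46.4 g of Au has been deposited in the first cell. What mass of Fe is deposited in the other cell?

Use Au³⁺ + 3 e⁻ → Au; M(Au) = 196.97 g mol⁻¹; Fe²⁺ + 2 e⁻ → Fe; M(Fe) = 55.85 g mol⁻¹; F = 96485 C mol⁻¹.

19.7 g

n(Au) = 46.4 / 196.97 = 0.2356 mol.
Since Au³⁺ + 3 e⁻ → Au, n(e⁻) passed = 3 × 0.2356 = 0.7067 mol.
Cells in series carry the same charge, so the same 0.7067 mol of electrons passes through cell 2.
Fe²⁺ + 2 e⁻ → Fe, so n(Fe) = 0.7067 / 2 = 0.3534 mol.
m(Fe) = 0.3534 × 55.85 = 19.7 g.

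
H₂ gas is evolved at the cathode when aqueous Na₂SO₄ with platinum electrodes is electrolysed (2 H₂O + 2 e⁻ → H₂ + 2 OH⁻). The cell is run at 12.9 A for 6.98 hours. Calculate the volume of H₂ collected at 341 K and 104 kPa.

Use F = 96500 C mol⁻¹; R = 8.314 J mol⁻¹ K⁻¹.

Q = I·t = 12.90 A × 25128 s = 324200 C.
n(e⁻) = Q/F = 324200 / 96500 = 3.359 mol.
2 electrons are transferred per H₂ molecule, so n(H₂) = 3.359 / 2 = 1.680 mol.
V = nRT/P = (1.680 × 8.314 × 341) / (104 × 10³ Pa) = 0.0458 m³ = 45.8 L.

45.8 L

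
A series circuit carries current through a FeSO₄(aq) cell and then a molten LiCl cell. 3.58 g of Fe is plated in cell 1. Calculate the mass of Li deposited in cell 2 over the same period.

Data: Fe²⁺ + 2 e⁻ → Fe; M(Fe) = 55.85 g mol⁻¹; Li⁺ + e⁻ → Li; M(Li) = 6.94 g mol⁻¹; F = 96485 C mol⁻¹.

0.890 g

n(Fe) = 3.58 / 55.85 = 0.06410 mol.
Since Fe²⁺ + 2 e⁻ → Fe, n(e⁻) passed = 2 × 0.06410 = 0.1282 mol.
Cells in series carry the same charge, so the same 0.1282 mol of electrons passes through cell 2.
Li⁺ + e⁻ → Li, so n(Li) = 0.1282 / 1 = 0.1282 mol.
m(Li) = 0.1282 × 6.94 = 0.890 g.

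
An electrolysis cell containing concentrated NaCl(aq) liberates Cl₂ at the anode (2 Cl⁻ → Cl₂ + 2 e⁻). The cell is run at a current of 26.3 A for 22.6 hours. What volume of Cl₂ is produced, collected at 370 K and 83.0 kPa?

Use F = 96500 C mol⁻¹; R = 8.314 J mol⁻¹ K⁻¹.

Q = I·t = 26.30 A × 81360 s = 2140000 C.
n(e⁻) = Q/F = 2140000 / 96500 = 22.17 mol.
2 electrons are transferred per Cl₂ molecule, so n(Cl₂) = 22.17 / 2 = 11.09 mol.
V = nRT/P = (11.09 × 8.314 × 370) / (83.0 × 10³ Pa) = 0.411 m³ = 411 L.

411 L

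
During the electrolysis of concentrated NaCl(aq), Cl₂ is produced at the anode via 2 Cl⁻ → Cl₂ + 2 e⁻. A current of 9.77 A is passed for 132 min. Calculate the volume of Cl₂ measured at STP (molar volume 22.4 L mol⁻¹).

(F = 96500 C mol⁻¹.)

8.98 L

Q = I·t = 9.770 A × 7920.0 s = 77380 C.
n(e⁻) = Q/F = 77380 / 96500 = 0.8018 mol.
2 electrons are transferred per Cl₂ molecule, so n(Cl₂) = 0.8018 / 2 = 0.4009 mol.
V = n × V_m = 0.4009 × 22.4 = 8.98 L.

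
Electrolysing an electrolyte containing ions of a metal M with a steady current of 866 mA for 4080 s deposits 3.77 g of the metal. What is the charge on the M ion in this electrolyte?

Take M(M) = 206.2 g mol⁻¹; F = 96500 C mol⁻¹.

+2

Q = I·t = 0.8660 A × 4080.0 s = 3533 C, so n(e⁻) = 3533/96500 = 0.03661 mol.
n(M) deposited = 3.77 / 206.2 = 0.01828 mol.
Electrons per atom = n(e⁻)/n(M) = 0.03661 / 0.01828 = 2.00 ≈ 2, so the ion is M²⁺.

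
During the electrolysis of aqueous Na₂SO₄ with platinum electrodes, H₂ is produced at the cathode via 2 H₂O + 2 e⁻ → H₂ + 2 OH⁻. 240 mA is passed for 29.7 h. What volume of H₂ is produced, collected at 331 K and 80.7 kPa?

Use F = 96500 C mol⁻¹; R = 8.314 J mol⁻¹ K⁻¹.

4.53 L

Q = I·t = 0.2400 A × 106920 s = 25660 C.
n(e⁻) = Q/F = 25660 / 96500 = 0.2659 mol.
2 electrons are transferred per H₂ molecule, so n(H₂) = 0.2659 / 2 = 0.1330 mol.
V = nRT/P = (0.1330 × 8.314 × 331) / (80.7 × 10³ Pa) = 0.00453 m³ = 4.53 L.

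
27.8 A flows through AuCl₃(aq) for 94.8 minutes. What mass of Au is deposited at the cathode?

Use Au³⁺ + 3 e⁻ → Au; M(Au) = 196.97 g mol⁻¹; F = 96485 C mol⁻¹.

108 g

Q = I·t = 27.80 A × 5688.0 s = 158100 C.
n(e⁻) = Q/F = 158100 / 96485 = 1.639 mol.
Au³⁺ + 3 e⁻ → Au, so n(Au) = n(e⁻)/3 = 0.5463 mol.
m = n·M = 0.5463 × 196.97 = 108 g.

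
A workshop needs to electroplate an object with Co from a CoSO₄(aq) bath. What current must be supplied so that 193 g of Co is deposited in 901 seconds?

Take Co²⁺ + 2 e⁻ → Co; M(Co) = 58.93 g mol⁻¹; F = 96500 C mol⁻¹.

n(Co) = 193 / 58.93 = 3.275 mol.
n(e⁻) = 2 × 3.275 = 6.550 mol.
Q = n(e⁻)·F = 6.550 × 96500 = 632100 C.
I = Q/t = 632100 / 901.00 s = 702 A.

702 A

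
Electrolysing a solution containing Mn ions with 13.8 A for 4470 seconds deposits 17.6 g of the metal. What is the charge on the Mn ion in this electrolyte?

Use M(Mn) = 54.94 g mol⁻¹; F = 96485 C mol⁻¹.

Q = I·t = 13.80 A × 4470.0 s = 61690 C, so n(e⁻) = 61690/96485 = 0.6393 mol.
n(Mn) deposited = 17.6 / 54.94 = 0.3203 mol.
Electrons per atom = n(e⁻)/n(Mn) = 0.6393 / 0.3203 = 2.00 ≈ 2, so the ion is Mn²⁺.

+2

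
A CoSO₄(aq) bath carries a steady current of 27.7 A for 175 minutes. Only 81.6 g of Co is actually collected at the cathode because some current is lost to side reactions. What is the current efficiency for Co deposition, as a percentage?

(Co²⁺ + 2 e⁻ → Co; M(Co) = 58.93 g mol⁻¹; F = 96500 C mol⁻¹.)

Q = I·t = 27.70 × 10500 = 290800 C; n(e⁻) = 290800/96500 = 3.014 mol.
Theoretical n(Co) = n(e⁻)/2 = 1.507 mol, i.e. m_theo = 1.507 × 58.93 = 88.81 g.
Efficiency = m_actual / m_theo = 81.6 / 88.81 = 91.9 %.

91.9 %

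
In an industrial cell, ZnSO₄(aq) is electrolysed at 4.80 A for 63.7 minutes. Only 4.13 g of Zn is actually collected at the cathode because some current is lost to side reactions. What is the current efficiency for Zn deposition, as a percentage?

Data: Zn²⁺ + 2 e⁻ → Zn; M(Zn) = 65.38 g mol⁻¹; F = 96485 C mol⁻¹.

Q = I·t = 4.800 × 3822.0 = 18350 C; n(e⁻) = 18350/96485 = 0.1901 mol.
Theoretical n(Zn) = n(e⁻)/2 = 0.09507 mol, i.e. m_theo = 0.09507 × 65.38 = 6.216 g.
Efficiency = m_actual / m_theo = 4.13 / 6.216 = 66.4 %.

66.4 %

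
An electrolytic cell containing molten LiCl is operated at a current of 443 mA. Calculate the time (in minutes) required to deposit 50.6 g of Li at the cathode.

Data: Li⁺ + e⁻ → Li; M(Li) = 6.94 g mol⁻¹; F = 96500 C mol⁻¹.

n(Li) = m/M = 50.6 / 6.94 = 7.291 mol.
Each Li atom requires 1 electron, so n(e⁻) = 1 × 7.291 = 7.291 mol.
Q = n(e⁻)·F = 7.291 × 96500 = 703600 C.
t = Q/I = 703600 / 0.4430 A = 1588000 s = 26500 min.

26500 min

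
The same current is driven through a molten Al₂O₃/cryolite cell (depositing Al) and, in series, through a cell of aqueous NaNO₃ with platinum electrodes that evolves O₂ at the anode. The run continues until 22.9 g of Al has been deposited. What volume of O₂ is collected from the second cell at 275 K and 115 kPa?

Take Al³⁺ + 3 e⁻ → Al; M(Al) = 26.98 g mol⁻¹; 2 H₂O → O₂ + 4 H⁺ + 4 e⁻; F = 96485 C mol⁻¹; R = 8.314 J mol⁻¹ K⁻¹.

n(Al) = 22.9 / 26.98 = 0.8488 mol, so n(e⁻) = 3 × 0.8488 = 2.546 mol.
The cells are in series, so the same 2.546 mol of electrons passes through the second cell.
2 H₂O → O₂ + 4 H⁺ + 4 e⁻ — 4 mol e⁻ per mol O₂, so n(O₂) = 2.546/4 = 0.6366 mol.
V = nRT/P = (0.6366 × 8.314 × 275) / (115 × 10³) = 0.0127 m³ = 12.7 L.

12.7 L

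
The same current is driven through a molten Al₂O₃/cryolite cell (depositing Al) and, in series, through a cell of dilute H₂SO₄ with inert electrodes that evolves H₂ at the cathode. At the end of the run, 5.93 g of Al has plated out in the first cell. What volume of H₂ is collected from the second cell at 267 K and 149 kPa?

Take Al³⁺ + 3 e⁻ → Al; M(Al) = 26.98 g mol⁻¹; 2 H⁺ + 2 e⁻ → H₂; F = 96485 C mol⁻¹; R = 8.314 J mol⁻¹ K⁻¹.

n(Al) = 5.93 / 26.98 = 0.2198 mol, so n(e⁻) = 3 × 0.2198 = 0.6594 mol.
The cells are in series, so the same 0.6594 mol of electrons passes through the second cell.
2 H⁺ + 2 e⁻ → H₂ — 2 mol e⁻ per mol H₂, so n(H₂) = 0.6594/2 = 0.3297 mol.
V = nRT/P = (0.3297 × 8.314 × 267) / (149 × 10³) = 0.00491 m³ = 4.91 L.

4.91 L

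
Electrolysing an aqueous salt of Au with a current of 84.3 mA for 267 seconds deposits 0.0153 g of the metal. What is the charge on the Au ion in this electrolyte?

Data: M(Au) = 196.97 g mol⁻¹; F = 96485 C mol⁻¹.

+3

Q = I·t = 0.08430 A × 267.00 s = 22.51 C, so n(e⁻) = 22.51/96485 = 0.0002333 mol.
n(Au) deposited = 0.0153 / 196.97 = 0.00007768 mol.
Electrons per atom = n(e⁻)/n(Au) = 0.0002333 / 0.00007768 = 3.00 ≈ 3, so the ion is Au³⁺.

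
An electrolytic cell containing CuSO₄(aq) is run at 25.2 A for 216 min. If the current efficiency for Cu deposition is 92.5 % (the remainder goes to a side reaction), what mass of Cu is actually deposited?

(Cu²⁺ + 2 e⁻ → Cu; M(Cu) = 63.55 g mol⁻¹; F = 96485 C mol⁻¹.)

Q = I·t = 25.20 × 12960 = 326600 C.
n(e⁻) = 326600/96485 = 3.385 mol; theoretically n(Cu) = 3.385/2 = 1.692 mol, m_theo = 107.6 g.
At 92.5 % efficiency, m_actual = 0.925 × 107.6 = 99.5 g.

99.5 g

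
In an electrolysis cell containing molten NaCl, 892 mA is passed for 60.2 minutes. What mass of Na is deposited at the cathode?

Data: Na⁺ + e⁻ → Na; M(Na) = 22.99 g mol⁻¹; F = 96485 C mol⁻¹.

Q = I·t = 0.8920 A × 3612.0 s = 3222 C.
n(e⁻) = Q/F = 3222 / 96485 = 0.03339 mol.
Na⁺ + e⁻ → Na, so n(Na) = n(e⁻)/1 = 0.03339 mol.
m = n·M = 0.03339 × 22.99 = 0.768 g.

0.768 g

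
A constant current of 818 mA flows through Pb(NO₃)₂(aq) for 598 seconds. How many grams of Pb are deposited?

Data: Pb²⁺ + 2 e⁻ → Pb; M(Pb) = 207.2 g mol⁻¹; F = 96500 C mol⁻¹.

0.525 g

Q = I·t = 0.8180 A × 598.00 s = 489.2 C.
n(e⁻) = Q/F = 489.2 / 96500 = 0.005069 mol.
Pb²⁺ + 2 e⁻ → Pb, so n(Pb) = n(e⁻)/2 = 0.002535 mol.
m = n·M = 0.002535 × 207.2 = 0.525 g.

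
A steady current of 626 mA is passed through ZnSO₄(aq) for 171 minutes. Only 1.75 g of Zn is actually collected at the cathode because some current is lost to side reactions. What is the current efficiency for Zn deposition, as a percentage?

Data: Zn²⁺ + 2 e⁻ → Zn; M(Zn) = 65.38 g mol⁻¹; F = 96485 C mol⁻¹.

Q = I·t = 0.6260 × 10260 = 6423 C; n(e⁻) = 6423/96485 = 0.06657 mol.
Theoretical n(Zn) = n(e⁻)/2 = 0.03328 mol, i.e. m_theo = 0.03328 × 65.38 = 2.176 g.
Efficiency = m_actual / m_theo = 1.75 / 2.176 = 80.4 %.

80.4 %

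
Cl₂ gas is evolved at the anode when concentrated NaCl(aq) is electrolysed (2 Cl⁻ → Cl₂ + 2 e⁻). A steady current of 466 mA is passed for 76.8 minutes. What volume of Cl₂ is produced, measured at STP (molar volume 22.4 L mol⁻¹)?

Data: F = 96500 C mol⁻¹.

0.249 L

Q = I·t = 0.4660 A × 4608.0 s = 2147 C.
n(e⁻) = Q/F = 2147 / 96500 = 0.02225 mol.
2 electrons are transferred per Cl₂ molecule, so n(Cl₂) = 0.02225 / 2 = 0.01113 mol.
V = n × V_m = 0.01113 × 22.4 = 0.249 L.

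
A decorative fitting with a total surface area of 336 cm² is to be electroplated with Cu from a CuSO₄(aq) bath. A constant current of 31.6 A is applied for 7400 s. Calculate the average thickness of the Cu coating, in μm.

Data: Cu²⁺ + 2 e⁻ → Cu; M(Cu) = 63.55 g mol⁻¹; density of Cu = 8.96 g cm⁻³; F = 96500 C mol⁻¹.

Q = I·t = 31.60 × 7400.0 = 233800 C; n(e⁻) = 2.423 mol.
n(Cu) = n(e⁻)/2 = 1.212 mol, so m = 1.212 × 63.55 = 77.00 g.
Volume = m/ρ = 77.00 / 8.96 = 8.593 cm³.
Thickness = V/A = 8.593 / 336 = 0.0256 cm = 256 μm.

256 μm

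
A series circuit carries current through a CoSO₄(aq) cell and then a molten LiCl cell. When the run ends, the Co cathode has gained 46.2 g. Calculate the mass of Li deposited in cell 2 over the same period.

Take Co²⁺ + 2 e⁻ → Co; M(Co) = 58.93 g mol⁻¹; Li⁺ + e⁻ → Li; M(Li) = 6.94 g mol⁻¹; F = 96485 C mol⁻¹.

n(Co) = 46.2 / 58.93 = 0.7840 mol.
Since Co²⁺ + 2 e⁻ → Co, n(e⁻) passed = 2 × 0.7840 = 1.568 mol.
Cells in series carry the same charge, so the same 1.568 mol of electrons passes through cell 2.
Li⁺ + e⁻ → Li, so n(Li) = 1.568 / 1 = 1.568 mol.
m(Li) = 1.568 × 6.94 = 10.9 g.

10.9 g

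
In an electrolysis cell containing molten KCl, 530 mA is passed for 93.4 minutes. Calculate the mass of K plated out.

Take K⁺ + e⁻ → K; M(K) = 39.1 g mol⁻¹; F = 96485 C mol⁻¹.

Q = I·t = 0.5300 A × 5604.0 s = 2970 C.
n(e⁻) = Q/F = 2970 / 96485 = 0.03078 mol.
K⁺ + e⁻ → K, so n(K) = n(e⁻)/1 = 0.03078 mol.
m = n·M = 0.03078 × 39.1 = 1.20 g.

1.20 g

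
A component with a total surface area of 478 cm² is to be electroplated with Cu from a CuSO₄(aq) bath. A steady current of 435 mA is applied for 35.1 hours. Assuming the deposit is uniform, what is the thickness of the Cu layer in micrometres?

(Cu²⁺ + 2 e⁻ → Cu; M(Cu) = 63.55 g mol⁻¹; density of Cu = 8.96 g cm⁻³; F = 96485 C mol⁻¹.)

Q = I·t = 0.4350 × 126360 = 54970 C; n(e⁻) = 0.5697 mol.
n(Cu) = n(e⁻)/2 = 0.2848 mol, so m = 0.2848 × 63.55 = 18.10 g.
Volume = m/ρ = 18.10 / 8.96 = 2.020 cm³.
Thickness = V/A = 2.020 / 478 = 0.00423 cm = 42.3 μm.

42.3 μm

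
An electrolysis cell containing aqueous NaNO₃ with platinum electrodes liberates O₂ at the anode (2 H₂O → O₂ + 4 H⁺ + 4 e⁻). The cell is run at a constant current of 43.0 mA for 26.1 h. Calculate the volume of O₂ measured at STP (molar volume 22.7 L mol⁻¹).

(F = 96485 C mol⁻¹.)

Q = I·t = 0.04300 A × 93960 s = 4040 C.
n(e⁻) = Q/F = 4040 / 96485 = 0.04187 mol.
4 electrons are transferred per O₂ molecule, so n(O₂) = 0.04187 / 4 = 0.01047 mol.
V = n × V_m = 0.01047 × 22.7 = 0.238 L.

0.238 L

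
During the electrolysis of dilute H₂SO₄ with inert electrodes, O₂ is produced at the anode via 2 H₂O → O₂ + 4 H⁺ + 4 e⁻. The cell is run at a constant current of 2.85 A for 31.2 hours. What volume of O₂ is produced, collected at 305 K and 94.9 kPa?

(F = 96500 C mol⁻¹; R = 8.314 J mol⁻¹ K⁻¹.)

22.2 L

Q = I·t = 2.850 A × 112320 s = 320100 C.
n(e⁻) = Q/F = 320100 / 96500 = 3.317 mol.
4 electrons are transferred per O₂ molecule, so n(O₂) = 3.317 / 4 = 0.8293 mol.
V = nRT/P = (0.8293 × 8.314 × 305) / (94.9 × 10³ Pa) = 0.0222 m³ = 22.2 L.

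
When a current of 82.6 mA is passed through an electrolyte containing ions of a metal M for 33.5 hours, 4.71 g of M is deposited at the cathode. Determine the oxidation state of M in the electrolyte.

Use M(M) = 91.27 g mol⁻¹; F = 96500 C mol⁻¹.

Q = I·t = 0.08260 A × 120600 s = 9962 C, so n(e⁻) = 9962/96500 = 0.1032 mol.
n(M) deposited = 4.71 / 91.27 = 0.05161 mol.
Electrons per atom = n(e⁻)/n(M) = 0.1032 / 0.05161 = 2.00 ≈ 2, so the ion is M²⁺.

+2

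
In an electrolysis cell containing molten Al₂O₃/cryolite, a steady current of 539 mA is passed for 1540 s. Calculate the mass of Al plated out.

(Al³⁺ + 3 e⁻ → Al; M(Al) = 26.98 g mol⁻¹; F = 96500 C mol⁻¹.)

0.0774 g

Q = I·t = 0.5390 A × 1540.0 s = 830.1 C.
n(e⁻) = Q/F = 830.1 / 96500 = 0.008602 mol.
Al³⁺ + 3 e⁻ → Al, so n(Al) = n(e⁻)/3 = 0.002867 mol.
m = n·M = 0.002867 × 26.98 = 0.0774 g.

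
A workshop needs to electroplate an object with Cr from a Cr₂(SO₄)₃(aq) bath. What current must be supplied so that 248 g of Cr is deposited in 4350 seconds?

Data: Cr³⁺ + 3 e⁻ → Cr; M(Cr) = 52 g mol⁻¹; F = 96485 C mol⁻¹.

317 A

n(Cr) = 248 / 52 = 4.769 mol.
n(e⁻) = 3 × 4.769 = 14.31 mol.
Q = n(e⁻)·F = 14.31 × 96485 = 1380000 C.
I = Q/t = 1380000 / 4350.0 s = 317 A.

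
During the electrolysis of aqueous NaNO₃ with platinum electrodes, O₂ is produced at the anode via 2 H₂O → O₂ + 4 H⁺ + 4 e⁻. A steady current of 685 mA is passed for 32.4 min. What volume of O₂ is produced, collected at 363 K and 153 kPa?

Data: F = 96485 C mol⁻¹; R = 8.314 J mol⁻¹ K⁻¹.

0.0681 L

Q = I·t = 0.6850 A × 1944.0 s = 1332 C.
n(e⁻) = Q/F = 1332 / 96485 = 0.01380 mol.
4 electrons are transferred per O₂ molecule, so n(O₂) = 0.01380 / 4 = 0.003450 mol.
V = nRT/P = (0.003450 × 8.314 × 363) / (153 × 10³ Pa) = 6.81 × 10⁻⁵ m³ = 0.0681 L.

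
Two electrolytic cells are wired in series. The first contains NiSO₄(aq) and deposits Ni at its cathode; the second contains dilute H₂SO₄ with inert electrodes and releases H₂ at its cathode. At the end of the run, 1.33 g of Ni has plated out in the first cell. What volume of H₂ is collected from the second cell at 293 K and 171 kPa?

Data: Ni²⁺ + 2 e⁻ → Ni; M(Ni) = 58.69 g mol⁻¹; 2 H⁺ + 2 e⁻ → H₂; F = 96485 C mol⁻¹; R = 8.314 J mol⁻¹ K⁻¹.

n(Ni) = 1.33 / 58.69 = 0.02266 mol, so n(e⁻) = 2 × 0.02266 = 0.04532 mol.
The cells are in series, so the same 0.04532 mol of electrons passes through the second cell.
2 H⁺ + 2 e⁻ → H₂ — 2 mol e⁻ per mol H₂, so n(H₂) = 0.04532/2 = 0.02266 mol.
V = nRT/P = (0.02266 × 8.314 × 293) / (171 × 10³) = 3.23 × 10⁻⁴ m³ = 0.323 L.

0.323 L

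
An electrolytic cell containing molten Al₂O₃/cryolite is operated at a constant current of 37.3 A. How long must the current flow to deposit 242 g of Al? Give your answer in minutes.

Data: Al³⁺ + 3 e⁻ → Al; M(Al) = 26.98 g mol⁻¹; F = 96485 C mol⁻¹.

n(Al) = m/M = 242 / 26.98 = 8.970 mol.
Each Al atom requires 3 electrons, so n(e⁻) = 3 × 8.970 = 26.91 mol.
Q = n(e⁻)·F = 26.91 × 96485 = 2596000 C.
t = Q/I = 2596000 / 37.30 A = 69610 s = 1160 min.

1160 min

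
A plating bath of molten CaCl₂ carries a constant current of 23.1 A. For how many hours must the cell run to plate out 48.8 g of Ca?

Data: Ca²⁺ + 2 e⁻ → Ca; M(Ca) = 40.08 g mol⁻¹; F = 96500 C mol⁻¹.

2.83 h

n(Ca) = m/M = 48.8 / 40.08 = 1.218 mol.
Each Ca atom requires 2 electrons, so n(e⁻) = 2 × 1.218 = 2.435 mol.
Q = n(e⁻)·F = 2.435 × 96500 = 235000 C.
t = Q/I = 235000 / 23.10 A = 10170 s = 2.83 h.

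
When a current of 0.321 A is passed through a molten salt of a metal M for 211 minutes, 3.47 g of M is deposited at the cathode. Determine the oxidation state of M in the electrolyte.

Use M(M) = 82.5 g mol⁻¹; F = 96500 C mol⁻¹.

+1

Q = I·t = 0.3210 A × 12660 s = 4064 C, so n(e⁻) = 4064/96500 = 0.04211 mol.
n(M) deposited = 3.47 / 82.5 = 0.04206 mol.
Electrons per atom = n(e⁻)/n(M) = 0.04211 / 0.04206 = 1.00 ≈ 1, so the ion is M⁺.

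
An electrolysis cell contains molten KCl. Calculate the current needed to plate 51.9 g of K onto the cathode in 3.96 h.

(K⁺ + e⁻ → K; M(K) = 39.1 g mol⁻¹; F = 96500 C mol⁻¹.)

n(K) = 51.9 / 39.1 = 1.327 mol.
n(e⁻) = 1 × 1.327 = 1.327 mol.
Q = n(e⁻)·F = 1.327 × 96500 = 128100 C.
I = Q/t = 128100 / 14256 s = 8.99 A.

8.99 A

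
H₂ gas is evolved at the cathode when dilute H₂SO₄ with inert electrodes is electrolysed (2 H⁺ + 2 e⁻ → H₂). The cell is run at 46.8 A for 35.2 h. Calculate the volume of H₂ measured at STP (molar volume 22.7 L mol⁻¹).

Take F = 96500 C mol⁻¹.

Q = I·t = 46.80 A × 126720 s = 5930000 C.
n(e⁻) = Q/F = 5930000 / 96500 = 61.46 mol.
2 electrons are transferred per H₂ molecule, so n(H₂) = 61.46 / 2 = 30.73 mol.
V = n × V_m = 30.73 × 22.7 = 698 L.

698 L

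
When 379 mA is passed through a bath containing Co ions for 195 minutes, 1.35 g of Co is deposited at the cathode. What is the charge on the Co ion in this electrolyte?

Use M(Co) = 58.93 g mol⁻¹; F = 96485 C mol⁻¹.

Q = I·t = 0.3790 A × 11700 s = 4434 C, so n(e⁻) = 4434/96485 = 0.04596 mol.
n(Co) deposited = 1.35 / 58.93 = 0.02291 mol.
Electrons per atom = n(e⁻)/n(Co) = 0.04596 / 0.02291 = 2.01 ≈ 2, so the ion is Co²⁺.

+2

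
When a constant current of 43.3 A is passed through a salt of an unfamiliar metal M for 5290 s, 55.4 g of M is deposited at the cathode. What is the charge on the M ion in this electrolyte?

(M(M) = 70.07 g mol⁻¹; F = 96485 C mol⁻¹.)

Q = I·t = 43.30 A × 5290.0 s = 229100 C, so n(e⁻) = 229100/96485 = 2.374 mol.
n(M) deposited = 55.4 / 70.07 = 0.7906 mol.
Electrons per atom = n(e⁻)/n(M) = 2.374 / 0.7906 = 3.00 ≈ 3, so the ion is M³⁺.

+3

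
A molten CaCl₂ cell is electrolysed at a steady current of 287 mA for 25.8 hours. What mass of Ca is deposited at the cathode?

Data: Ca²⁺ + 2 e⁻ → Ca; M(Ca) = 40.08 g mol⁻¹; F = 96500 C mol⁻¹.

5.54 g

Q = I·t = 0.2870 A × 92880 s = 26660 C.
n(e⁻) = Q/F = 26660 / 96500 = 0.2762 mol.
Ca²⁺ + 2 e⁻ → Ca, so n(Ca) = n(e⁻)/2 = 0.1381 mol.
m = n·M = 0.1381 × 40.08 = 5.54 g.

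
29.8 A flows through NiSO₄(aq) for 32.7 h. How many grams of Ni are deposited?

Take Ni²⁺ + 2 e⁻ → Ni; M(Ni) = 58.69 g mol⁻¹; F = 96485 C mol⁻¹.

Q = I·t = 29.80 A × 117720 s = 3508000 C.
n(e⁻) = Q/F = 3508000 / 96485 = 36.36 mol.
Ni²⁺ + 2 e⁻ → Ni, so n(Ni) = n(e⁻)/2 = 18.18 mol.
m = n·M = 18.18 × 58.69 = 1070 g.

1070 g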